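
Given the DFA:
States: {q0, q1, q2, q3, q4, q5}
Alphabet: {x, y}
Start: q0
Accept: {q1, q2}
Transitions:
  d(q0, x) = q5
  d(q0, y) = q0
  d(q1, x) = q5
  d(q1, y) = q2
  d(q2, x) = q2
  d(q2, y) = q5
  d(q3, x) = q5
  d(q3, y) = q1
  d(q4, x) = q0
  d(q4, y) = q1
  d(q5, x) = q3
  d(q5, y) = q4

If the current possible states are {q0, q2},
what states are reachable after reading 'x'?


Apply transition on 'x' from each current state:
  d(q0, x) = q5
  d(q2, x) = q2

{q2, q5}


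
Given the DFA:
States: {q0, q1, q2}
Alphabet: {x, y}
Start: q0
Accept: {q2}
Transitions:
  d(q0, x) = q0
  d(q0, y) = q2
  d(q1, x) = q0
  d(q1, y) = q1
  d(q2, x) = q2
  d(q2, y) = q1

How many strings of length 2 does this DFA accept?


Enumerating all length-2 strings:
  "xx" -> q0 [reject]
  "xy" -> q2 [accept]
  "yx" -> q2 [accept]
  "yy" -> q1 [reject]

2 out of 4


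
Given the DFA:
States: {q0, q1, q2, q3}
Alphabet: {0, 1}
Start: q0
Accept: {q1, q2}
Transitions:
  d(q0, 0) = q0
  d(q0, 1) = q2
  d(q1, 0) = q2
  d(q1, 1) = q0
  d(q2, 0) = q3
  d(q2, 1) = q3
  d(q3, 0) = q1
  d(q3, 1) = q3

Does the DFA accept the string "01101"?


Trace: q0 -> q0 -> q2 -> q3 -> q1 -> q0
Final state: q0
Accept states: {q1, q2}

No, rejected (final state q0 is not an accept state)


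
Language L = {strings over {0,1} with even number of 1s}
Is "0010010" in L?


count('1') = 2; 2 mod 2 = 0

Yes, "0010010" is in L


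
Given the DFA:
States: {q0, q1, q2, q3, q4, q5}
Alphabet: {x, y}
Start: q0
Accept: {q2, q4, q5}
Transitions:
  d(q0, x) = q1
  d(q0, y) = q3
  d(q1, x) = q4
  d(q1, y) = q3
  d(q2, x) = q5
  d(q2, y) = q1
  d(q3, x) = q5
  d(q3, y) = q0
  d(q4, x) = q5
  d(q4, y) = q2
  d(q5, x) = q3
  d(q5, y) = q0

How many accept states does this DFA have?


Accept states listed: {q2, q4, q5}
Counting: q2(1) q4(2) q5(3)

3


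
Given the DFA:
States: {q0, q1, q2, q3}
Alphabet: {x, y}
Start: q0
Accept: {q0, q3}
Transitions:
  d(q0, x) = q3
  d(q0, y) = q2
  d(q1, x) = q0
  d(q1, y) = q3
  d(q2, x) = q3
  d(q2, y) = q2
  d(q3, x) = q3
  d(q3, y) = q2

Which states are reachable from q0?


BFS from q0:
  layer 0: {q0}
  layer 1: {q2, q3}

{q0, q2, q3}


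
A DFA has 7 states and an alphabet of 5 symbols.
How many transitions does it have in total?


Each state has exactly one transition per symbol.
7 * 5 = 35

35


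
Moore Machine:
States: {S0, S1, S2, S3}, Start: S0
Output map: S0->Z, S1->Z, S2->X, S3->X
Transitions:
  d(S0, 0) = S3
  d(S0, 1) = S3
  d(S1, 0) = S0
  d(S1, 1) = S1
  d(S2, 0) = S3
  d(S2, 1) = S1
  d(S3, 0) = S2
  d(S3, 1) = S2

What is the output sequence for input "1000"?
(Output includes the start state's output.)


Start: S0 (output Z)
  --1--> S3 (output X)
  --0--> S2 (output X)
  --0--> S3 (output X)
  --0--> S2 (output X)

"ZXXXX"


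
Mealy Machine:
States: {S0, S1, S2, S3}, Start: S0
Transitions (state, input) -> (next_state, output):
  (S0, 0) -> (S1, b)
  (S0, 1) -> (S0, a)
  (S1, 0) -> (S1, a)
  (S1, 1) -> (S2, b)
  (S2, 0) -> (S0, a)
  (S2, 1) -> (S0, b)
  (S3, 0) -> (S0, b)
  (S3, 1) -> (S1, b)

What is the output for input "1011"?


Step-by-step:
  (S0, 1) -> (S0, a)
  (S0, 0) -> (S1, b)
  (S1, 1) -> (S2, b)
  (S2, 1) -> (S0, b)

"abbb"


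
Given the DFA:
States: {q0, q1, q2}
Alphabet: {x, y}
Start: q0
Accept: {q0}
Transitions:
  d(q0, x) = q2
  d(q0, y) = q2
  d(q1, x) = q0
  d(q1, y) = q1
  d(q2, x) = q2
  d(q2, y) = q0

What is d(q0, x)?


Looking up transition d(q0, x)

q2


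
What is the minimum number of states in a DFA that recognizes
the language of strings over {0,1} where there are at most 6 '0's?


States: count = 0, 1, ..., 6 (all accepting; 7 states), plus a dead state for count > 6.
Total: 7 + 1 = 8.

8


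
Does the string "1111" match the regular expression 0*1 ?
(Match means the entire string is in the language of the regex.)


|string| = 4; first = '1'; last = '1'

No, "1111" does not match 0*1


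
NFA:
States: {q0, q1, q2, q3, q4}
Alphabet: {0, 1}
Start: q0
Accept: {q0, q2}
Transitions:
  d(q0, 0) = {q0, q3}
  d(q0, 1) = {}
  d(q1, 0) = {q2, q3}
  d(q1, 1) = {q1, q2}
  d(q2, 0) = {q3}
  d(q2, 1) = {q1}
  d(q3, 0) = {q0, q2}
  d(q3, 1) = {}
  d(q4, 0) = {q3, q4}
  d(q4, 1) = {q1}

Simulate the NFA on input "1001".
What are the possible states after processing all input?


Start: {q0}
  --1--> {}
  --0--> {}
  --0--> {}
  --1--> {}

{} (empty set, no valid transitions)


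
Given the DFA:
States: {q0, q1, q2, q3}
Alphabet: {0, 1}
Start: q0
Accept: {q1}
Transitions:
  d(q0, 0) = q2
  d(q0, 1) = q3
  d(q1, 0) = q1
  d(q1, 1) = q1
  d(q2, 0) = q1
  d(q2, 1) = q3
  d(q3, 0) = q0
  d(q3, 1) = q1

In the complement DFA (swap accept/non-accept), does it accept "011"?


Trace: q0 -> q2 -> q3 -> q1
Final: q1
Original accept: {q1}
Complement: q1 is in original accept

No, complement rejects (original accepts)


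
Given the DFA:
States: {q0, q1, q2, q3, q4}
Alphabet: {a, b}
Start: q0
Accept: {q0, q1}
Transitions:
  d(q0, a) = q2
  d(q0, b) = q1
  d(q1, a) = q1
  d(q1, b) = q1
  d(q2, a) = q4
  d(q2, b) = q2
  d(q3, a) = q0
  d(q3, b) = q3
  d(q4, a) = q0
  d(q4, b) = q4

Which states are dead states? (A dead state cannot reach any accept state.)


Forward reachability from each state:
  q0 -> reaches accept state q0 (live)
  q1 -> reaches accept state q1 (live)
  q2 -> reaches accept state q0 (live)
  q3 -> reaches accept state q0 (live)
  q4 -> reaches accept state q0 (live)

None (all states can reach an accept state)


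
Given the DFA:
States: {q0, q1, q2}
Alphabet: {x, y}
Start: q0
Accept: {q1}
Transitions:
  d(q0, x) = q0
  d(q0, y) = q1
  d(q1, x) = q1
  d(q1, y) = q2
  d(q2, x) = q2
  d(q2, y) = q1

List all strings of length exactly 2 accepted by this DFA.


All strings of length 2: 4 total
Accepted: 2

"xy", "yx"


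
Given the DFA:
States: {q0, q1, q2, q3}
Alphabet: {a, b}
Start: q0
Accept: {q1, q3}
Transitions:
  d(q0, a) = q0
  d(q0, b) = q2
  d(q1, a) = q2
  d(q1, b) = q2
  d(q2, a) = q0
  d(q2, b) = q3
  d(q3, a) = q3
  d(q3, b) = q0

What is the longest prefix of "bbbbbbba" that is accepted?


Run the DFA, marking each prefix where the state is accepting:
  "" -> q0 [reject]
  "b" -> q2 [reject]
  "bb" -> q3 [accept]
  "bbb" -> q0 [reject]
  "bbbb" -> q2 [reject]
  "bbbbb" -> q3 [accept]
  "bbbbbb" -> q0 [reject]
  "bbbbbbb" -> q2 [reject]
  "bbbbbbba" -> q0 [reject]

"bbbbb"


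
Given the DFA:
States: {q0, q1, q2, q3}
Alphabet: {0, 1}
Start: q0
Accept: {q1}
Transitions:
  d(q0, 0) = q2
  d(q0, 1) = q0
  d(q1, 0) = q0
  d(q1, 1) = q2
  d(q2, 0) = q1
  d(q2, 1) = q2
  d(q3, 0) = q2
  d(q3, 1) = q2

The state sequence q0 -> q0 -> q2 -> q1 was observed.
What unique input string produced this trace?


Trace back each transition to find the symbol:
  q0 --[1]--> q0
  q0 --[0]--> q2
  q2 --[0]--> q1

"100"


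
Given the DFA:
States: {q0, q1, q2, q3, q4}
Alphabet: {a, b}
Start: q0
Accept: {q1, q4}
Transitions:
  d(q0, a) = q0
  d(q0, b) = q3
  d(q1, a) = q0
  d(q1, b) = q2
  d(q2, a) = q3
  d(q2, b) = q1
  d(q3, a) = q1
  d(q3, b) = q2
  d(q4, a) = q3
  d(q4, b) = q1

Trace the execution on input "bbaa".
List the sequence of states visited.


Input: bbaa
d(q0, b) = q3
d(q3, b) = q2
d(q2, a) = q3
d(q3, a) = q1


q0 -> q3 -> q2 -> q3 -> q1


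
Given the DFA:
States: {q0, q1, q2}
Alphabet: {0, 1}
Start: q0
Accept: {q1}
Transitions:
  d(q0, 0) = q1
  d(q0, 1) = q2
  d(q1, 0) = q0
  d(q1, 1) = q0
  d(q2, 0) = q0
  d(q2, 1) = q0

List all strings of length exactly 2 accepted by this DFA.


All strings of length 2: 4 total
Accepted: 0

None


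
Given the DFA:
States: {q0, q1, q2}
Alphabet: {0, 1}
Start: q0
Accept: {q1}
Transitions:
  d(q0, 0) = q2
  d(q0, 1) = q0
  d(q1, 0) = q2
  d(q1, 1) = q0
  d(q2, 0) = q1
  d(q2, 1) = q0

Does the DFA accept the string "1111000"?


Trace: q0 -> q0 -> q0 -> q0 -> q0 -> q2 -> q1 -> q2
Final state: q2
Accept states: {q1}

No, rejected (final state q2 is not an accept state)


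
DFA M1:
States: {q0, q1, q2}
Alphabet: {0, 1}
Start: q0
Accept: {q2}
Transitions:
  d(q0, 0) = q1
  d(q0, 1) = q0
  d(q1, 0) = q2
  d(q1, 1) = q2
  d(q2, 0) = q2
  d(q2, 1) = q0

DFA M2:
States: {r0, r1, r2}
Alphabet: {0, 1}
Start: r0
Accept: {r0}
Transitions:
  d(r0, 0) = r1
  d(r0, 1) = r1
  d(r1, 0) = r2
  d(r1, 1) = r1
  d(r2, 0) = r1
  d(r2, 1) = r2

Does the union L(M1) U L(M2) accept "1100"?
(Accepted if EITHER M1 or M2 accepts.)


M1: final=q2 accepted=True
M2: final=r1 accepted=False

Yes, union accepts


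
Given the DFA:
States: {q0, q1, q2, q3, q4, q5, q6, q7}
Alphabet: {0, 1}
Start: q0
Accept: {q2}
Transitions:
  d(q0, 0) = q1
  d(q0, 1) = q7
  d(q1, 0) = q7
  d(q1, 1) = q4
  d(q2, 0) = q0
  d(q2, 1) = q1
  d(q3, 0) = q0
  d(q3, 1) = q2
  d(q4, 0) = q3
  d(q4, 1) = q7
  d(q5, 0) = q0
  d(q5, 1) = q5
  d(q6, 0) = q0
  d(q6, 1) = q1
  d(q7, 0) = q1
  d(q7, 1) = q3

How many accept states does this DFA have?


Accept states listed: {q2}
Counting: q2(1)

1


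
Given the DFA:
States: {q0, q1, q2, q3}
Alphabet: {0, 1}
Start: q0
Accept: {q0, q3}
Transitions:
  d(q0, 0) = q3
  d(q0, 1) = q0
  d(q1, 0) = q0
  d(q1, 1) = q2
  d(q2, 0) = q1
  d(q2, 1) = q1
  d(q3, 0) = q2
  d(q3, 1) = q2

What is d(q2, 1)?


Looking up transition d(q2, 1)

q1


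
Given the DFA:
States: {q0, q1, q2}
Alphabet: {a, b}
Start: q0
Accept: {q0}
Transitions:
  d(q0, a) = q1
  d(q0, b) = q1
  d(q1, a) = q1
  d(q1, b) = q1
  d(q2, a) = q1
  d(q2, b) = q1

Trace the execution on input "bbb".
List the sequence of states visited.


Input: bbb
d(q0, b) = q1
d(q1, b) = q1
d(q1, b) = q1


q0 -> q1 -> q1 -> q1


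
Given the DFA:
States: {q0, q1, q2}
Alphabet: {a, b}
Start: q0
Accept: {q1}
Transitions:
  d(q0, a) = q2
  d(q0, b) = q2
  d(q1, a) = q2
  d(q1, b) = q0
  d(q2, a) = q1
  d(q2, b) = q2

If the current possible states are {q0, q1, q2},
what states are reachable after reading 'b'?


Apply transition on 'b' from each current state:
  d(q0, b) = q2
  d(q1, b) = q0
  d(q2, b) = q2

{q0, q2}


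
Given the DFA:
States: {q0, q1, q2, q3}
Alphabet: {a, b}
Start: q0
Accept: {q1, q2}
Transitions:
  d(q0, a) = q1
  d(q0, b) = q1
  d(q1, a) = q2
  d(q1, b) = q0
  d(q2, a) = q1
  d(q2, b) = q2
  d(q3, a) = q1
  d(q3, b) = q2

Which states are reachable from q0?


BFS from q0:
  layer 0: {q0}
  layer 1: {q1}
  layer 2: {q2}

{q0, q1, q2}


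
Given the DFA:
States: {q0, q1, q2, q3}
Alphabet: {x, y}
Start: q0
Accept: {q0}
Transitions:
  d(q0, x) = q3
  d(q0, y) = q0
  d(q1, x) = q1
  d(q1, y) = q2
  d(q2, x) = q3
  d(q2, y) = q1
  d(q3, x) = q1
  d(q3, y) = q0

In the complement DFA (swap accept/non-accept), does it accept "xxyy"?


Trace: q0 -> q3 -> q1 -> q2 -> q1
Final: q1
Original accept: {q0}
Complement: q1 is not in original accept

Yes, complement accepts (original rejects)


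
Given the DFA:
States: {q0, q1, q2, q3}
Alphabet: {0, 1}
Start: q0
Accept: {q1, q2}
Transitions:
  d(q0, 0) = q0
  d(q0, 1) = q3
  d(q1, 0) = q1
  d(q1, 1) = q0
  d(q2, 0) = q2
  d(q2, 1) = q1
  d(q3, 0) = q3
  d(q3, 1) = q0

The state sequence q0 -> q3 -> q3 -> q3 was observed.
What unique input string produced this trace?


Trace back each transition to find the symbol:
  q0 --[1]--> q3
  q3 --[0]--> q3
  q3 --[0]--> q3

"100"


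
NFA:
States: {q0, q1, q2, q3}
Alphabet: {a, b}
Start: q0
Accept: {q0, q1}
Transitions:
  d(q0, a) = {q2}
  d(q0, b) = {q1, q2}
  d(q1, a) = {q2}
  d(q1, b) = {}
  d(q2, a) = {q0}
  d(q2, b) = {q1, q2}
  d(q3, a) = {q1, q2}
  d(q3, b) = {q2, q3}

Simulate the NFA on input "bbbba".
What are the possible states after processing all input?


Start: {q0}
  --b--> {q1, q2}
  --b--> {q1, q2}
  --b--> {q1, q2}
  --b--> {q1, q2}
  --a--> {q0, q2}

{q0, q2}


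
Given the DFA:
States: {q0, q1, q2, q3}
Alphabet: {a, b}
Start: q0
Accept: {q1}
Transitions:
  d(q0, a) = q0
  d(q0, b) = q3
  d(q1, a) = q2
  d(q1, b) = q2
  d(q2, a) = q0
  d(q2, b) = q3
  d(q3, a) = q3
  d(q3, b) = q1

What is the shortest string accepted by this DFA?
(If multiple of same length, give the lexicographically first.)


BFS by string length (lex-first path to each state shown):
  len 0: q0<-""
  len 1: q0<-"a", q3<-"b"
  len 2: q0<-"aa", q1<-"bb", q3<-"ab"
Found accept state at length 2.

"bb"


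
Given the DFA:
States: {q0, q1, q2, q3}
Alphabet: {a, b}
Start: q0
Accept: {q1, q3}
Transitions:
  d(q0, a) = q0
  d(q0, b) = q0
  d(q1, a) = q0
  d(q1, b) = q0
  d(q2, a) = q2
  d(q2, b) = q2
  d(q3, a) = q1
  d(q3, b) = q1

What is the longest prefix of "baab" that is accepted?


Run the DFA, marking each prefix where the state is accepting:
  "" -> q0 [reject]
  "b" -> q0 [reject]
  "ba" -> q0 [reject]
  "baa" -> q0 [reject]
  "baab" -> q0 [reject]

No prefix is accepted


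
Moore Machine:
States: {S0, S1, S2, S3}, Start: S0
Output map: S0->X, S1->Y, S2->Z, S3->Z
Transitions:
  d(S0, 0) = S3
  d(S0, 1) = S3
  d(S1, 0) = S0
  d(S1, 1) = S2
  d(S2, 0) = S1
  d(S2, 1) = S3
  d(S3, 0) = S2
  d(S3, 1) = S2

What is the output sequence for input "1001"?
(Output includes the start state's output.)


Start: S0 (output X)
  --1--> S3 (output Z)
  --0--> S2 (output Z)
  --0--> S1 (output Y)
  --1--> S2 (output Z)

"XZZYZ"


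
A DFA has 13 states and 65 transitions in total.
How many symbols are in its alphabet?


Each state has exactly one transition per symbol.
|alphabet| = transitions / states = 65 / 13 = 5

5


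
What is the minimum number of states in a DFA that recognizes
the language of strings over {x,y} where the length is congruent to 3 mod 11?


States track (length) mod 11.
Need 11 states: one per remainder 0..10; accept = remainder 3.

11


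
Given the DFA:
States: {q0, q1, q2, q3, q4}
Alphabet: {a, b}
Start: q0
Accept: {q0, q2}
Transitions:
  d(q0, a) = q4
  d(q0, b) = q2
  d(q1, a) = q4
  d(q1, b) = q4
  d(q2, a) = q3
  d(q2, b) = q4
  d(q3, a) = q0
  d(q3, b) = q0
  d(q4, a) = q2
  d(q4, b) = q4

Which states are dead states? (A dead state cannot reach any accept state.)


Forward reachability from each state:
  q0 -> reaches accept state q0 (live)
  q1 -> reaches accept state q0 (live)
  q2 -> reaches accept state q0 (live)
  q3 -> reaches accept state q0 (live)
  q4 -> reaches accept state q0 (live)

None (all states can reach an accept state)


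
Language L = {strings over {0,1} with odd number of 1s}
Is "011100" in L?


count('1') = 3; 3 mod 2 = 1

Yes, "011100" is in L


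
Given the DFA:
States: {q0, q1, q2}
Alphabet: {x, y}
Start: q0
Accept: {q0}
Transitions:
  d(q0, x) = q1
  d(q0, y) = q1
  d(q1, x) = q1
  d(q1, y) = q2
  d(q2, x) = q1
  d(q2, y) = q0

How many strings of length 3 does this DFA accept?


Enumerating all length-3 strings:
  "xxx" -> q1 [reject]
  "xxy" -> q2 [reject]
  "xyx" -> q1 [reject]
  "xyy" -> q0 [accept]
  "yxx" -> q1 [reject]
  "yxy" -> q2 [reject]
  "yyx" -> q1 [reject]
  "yyy" -> q0 [accept]

2 out of 8


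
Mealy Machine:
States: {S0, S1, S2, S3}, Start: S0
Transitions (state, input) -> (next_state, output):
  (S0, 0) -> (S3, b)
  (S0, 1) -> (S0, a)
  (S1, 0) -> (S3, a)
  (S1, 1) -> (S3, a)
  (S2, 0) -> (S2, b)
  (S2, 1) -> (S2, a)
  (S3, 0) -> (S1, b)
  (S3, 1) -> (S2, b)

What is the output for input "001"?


Step-by-step:
  (S0, 0) -> (S3, b)
  (S3, 0) -> (S1, b)
  (S1, 1) -> (S3, a)

"bba"


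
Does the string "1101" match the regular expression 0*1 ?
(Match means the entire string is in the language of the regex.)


|string| = 4; first = '1'; last = '1'

No, "1101" does not match 0*1


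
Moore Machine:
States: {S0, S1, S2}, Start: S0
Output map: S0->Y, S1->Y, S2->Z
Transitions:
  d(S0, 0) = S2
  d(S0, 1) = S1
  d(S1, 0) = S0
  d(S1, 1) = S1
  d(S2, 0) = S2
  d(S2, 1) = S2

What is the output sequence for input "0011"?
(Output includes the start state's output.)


Start: S0 (output Y)
  --0--> S2 (output Z)
  --0--> S2 (output Z)
  --1--> S2 (output Z)
  --1--> S2 (output Z)

"YZZZZ"


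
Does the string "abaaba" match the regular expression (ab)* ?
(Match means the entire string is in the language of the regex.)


|string| = 6; first = 'a'; last = 'a'

No, "abaaba" does not match (ab)*


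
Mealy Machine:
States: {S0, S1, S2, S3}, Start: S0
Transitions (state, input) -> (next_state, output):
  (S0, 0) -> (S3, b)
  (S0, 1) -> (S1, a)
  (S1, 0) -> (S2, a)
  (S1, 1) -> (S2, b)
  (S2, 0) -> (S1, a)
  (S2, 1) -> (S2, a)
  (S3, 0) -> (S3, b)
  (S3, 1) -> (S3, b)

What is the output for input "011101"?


Step-by-step:
  (S0, 0) -> (S3, b)
  (S3, 1) -> (S3, b)
  (S3, 1) -> (S3, b)
  (S3, 1) -> (S3, b)
  (S3, 0) -> (S3, b)
  (S3, 1) -> (S3, b)

"bbbbbb"


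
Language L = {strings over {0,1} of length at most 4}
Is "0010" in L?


length = 4

Yes, "0010" is in L


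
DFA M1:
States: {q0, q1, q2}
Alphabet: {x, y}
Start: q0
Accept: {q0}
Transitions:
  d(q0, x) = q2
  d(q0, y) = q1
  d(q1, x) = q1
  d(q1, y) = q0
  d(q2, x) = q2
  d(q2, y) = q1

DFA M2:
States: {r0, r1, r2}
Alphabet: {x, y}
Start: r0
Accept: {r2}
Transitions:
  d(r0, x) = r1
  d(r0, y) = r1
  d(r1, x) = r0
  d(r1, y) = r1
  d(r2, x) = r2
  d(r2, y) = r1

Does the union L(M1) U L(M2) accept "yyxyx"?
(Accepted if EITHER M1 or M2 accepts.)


M1: final=q1 accepted=False
M2: final=r0 accepted=False

No, union rejects (neither accepts)


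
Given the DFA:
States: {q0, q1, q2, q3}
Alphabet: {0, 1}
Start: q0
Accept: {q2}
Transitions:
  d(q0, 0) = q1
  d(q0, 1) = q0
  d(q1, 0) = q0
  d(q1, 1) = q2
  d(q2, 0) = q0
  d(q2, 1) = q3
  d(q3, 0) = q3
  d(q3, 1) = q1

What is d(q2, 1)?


Looking up transition d(q2, 1)

q3


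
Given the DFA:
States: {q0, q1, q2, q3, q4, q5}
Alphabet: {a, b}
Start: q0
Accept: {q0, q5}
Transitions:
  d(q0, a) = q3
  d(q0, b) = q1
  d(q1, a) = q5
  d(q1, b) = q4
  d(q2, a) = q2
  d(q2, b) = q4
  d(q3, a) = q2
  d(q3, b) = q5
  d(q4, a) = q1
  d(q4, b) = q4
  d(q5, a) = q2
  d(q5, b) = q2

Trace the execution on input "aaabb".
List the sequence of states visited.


Input: aaabb
d(q0, a) = q3
d(q3, a) = q2
d(q2, a) = q2
d(q2, b) = q4
d(q4, b) = q4


q0 -> q3 -> q2 -> q2 -> q4 -> q4


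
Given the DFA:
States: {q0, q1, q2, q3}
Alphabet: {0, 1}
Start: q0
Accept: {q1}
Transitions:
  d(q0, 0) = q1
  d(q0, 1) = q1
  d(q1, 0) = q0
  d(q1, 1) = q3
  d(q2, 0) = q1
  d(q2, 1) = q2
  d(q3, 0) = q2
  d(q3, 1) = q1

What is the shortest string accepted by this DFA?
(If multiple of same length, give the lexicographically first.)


BFS by string length (lex-first path to each state shown):
  len 0: q0<-""
  len 1: q1<-"0"
Found accept state at length 1.

"0"


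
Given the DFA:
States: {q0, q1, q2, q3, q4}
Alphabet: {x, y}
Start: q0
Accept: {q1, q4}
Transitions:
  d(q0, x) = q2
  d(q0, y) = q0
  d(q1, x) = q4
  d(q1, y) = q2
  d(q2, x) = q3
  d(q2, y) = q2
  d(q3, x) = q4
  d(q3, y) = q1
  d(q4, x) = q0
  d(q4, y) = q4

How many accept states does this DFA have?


Accept states listed: {q1, q4}
Counting: q1(1) q4(2)

2


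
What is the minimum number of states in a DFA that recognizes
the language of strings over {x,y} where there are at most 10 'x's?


States: count = 0, 1, ..., 10 (all accepting; 11 states), plus a dead state for count > 10.
Total: 11 + 1 = 12.

12


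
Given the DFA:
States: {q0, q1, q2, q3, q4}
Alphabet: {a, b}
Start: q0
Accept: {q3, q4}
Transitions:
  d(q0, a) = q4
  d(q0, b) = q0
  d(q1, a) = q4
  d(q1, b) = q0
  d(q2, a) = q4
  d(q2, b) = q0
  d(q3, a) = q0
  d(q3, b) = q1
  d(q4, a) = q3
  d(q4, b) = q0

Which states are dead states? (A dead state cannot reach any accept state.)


Forward reachability from each state:
  q0 -> reaches accept state q3 (live)
  q1 -> reaches accept state q3 (live)
  q2 -> reaches accept state q3 (live)
  q3 -> reaches accept state q3 (live)
  q4 -> reaches accept state q3 (live)

None (all states can reach an accept state)


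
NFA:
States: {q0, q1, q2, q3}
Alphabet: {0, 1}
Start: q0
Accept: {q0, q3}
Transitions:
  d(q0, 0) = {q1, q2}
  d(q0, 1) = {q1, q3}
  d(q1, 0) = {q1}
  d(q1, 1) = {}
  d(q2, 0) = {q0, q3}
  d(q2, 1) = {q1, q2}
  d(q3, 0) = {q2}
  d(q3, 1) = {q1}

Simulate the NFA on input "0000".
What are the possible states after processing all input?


Start: {q0}
  --0--> {q1, q2}
  --0--> {q0, q1, q3}
  --0--> {q1, q2}
  --0--> {q0, q1, q3}

{q0, q1, q3}


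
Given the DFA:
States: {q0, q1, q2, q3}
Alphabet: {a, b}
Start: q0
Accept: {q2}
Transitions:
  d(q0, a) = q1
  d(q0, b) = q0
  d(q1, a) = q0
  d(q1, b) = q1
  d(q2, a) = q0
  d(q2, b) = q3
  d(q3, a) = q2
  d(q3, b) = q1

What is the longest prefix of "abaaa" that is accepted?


Run the DFA, marking each prefix where the state is accepting:
  "" -> q0 [reject]
  "a" -> q1 [reject]
  "ab" -> q1 [reject]
  "aba" -> q0 [reject]
  "abaa" -> q1 [reject]
  "abaaa" -> q0 [reject]

No prefix is accepted


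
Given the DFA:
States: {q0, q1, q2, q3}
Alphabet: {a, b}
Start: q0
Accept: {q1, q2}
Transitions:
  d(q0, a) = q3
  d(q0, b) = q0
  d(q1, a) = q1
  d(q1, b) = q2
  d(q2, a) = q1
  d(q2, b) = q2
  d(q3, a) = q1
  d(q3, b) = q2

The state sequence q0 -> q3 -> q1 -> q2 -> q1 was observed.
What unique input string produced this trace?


Trace back each transition to find the symbol:
  q0 --[a]--> q3
  q3 --[a]--> q1
  q1 --[b]--> q2
  q2 --[a]--> q1

"aaba"


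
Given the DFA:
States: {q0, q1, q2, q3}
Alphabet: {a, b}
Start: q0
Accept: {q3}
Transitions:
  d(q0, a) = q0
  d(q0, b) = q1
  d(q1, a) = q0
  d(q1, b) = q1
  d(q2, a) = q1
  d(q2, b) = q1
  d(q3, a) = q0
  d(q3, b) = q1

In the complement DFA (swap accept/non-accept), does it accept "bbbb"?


Trace: q0 -> q1 -> q1 -> q1 -> q1
Final: q1
Original accept: {q3}
Complement: q1 is not in original accept

Yes, complement accepts (original rejects)


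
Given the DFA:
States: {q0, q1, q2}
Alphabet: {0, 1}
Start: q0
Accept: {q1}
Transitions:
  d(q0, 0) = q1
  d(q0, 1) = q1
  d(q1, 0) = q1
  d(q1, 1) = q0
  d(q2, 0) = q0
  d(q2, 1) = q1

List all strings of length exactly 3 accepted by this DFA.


All strings of length 3: 8 total
Accepted: 6

"000", "010", "011", "100", "110", "111"


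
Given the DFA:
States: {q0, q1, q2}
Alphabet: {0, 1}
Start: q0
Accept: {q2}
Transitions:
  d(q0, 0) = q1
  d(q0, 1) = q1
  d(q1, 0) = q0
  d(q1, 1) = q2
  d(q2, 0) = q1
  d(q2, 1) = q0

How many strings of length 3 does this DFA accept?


Enumerating all length-3 strings:
  "000" -> q1 [reject]
  "001" -> q1 [reject]
  "010" -> q1 [reject]
  "011" -> q0 [reject]
  "100" -> q1 [reject]
  "101" -> q1 [reject]
  "110" -> q1 [reject]
  "111" -> q0 [reject]

0 out of 8


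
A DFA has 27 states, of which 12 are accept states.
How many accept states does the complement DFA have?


Complement swaps accept and non-accept states.
27 - 12 = 15

15


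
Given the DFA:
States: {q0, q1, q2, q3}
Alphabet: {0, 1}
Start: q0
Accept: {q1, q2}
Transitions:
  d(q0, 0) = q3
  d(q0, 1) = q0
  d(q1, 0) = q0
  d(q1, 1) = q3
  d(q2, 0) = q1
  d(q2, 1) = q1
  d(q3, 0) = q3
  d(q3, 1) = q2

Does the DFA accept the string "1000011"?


Trace: q0 -> q0 -> q3 -> q3 -> q3 -> q3 -> q2 -> q1
Final state: q1
Accept states: {q1, q2}

Yes, accepted (final state q1 is an accept state)


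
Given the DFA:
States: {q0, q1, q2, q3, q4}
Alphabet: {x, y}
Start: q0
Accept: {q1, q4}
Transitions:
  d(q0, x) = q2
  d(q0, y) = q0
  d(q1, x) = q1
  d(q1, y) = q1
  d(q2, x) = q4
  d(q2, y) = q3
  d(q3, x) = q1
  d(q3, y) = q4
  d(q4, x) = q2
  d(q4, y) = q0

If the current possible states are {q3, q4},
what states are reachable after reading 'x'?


Apply transition on 'x' from each current state:
  d(q3, x) = q1
  d(q4, x) = q2

{q1, q2}


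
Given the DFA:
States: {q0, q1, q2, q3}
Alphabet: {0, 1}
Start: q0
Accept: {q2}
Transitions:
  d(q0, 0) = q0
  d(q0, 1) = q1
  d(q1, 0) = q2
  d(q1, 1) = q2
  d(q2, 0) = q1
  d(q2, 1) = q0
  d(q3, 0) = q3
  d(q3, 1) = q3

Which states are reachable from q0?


BFS from q0:
  layer 0: {q0}
  layer 1: {q1}
  layer 2: {q2}

{q0, q1, q2}


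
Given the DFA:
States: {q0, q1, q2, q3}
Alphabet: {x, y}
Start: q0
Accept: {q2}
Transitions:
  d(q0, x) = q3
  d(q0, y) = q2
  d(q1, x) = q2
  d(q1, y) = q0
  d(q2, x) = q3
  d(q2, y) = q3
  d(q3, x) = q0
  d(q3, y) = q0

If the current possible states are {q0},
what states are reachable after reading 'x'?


Apply transition on 'x' from each current state:
  d(q0, x) = q3

{q3}


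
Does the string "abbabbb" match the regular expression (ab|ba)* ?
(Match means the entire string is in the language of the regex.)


|string| = 7; first = 'a'; last = 'b'

No, "abbabbb" does not match (ab|ba)*


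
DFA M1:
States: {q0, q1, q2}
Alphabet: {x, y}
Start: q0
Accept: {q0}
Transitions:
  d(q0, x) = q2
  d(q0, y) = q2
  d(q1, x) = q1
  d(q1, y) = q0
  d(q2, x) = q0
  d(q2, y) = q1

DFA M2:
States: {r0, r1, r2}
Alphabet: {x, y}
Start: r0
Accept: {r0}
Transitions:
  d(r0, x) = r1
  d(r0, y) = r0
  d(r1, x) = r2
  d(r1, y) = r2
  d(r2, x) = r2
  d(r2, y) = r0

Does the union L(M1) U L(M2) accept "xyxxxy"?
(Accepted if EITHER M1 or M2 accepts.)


M1: final=q0 accepted=True
M2: final=r0 accepted=True

Yes, union accepts


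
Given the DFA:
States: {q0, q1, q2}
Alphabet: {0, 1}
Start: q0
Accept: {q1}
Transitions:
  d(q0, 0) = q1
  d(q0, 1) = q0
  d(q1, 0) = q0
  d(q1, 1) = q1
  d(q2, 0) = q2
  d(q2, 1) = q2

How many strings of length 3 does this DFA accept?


Enumerating all length-3 strings:
  "000" -> q1 [accept]
  "001" -> q0 [reject]
  "010" -> q0 [reject]
  "011" -> q1 [accept]
  "100" -> q0 [reject]
  "101" -> q1 [accept]
  "110" -> q1 [accept]
  "111" -> q0 [reject]

4 out of 8


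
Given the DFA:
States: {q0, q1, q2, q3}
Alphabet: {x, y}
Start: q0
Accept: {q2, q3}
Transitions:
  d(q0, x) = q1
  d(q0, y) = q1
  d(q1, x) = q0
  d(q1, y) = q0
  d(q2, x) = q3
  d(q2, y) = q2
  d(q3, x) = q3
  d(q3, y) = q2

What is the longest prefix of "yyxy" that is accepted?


Run the DFA, marking each prefix where the state is accepting:
  "" -> q0 [reject]
  "y" -> q1 [reject]
  "yy" -> q0 [reject]
  "yyx" -> q1 [reject]
  "yyxy" -> q0 [reject]

No prefix is accepted


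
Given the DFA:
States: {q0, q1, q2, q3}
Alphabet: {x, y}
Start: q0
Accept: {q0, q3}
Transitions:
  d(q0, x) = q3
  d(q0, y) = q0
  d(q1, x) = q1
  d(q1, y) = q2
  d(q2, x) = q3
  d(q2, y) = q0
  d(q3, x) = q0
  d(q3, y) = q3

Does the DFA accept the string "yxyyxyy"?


Trace: q0 -> q0 -> q3 -> q3 -> q3 -> q0 -> q0 -> q0
Final state: q0
Accept states: {q0, q3}

Yes, accepted (final state q0 is an accept state)


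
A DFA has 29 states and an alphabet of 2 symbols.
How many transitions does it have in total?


Each state has exactly one transition per symbol.
29 * 2 = 58

58


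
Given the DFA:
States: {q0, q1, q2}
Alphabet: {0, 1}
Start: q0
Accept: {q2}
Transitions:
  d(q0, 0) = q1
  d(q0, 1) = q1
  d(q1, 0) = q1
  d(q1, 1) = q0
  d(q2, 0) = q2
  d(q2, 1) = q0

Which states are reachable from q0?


BFS from q0:
  layer 0: {q0}
  layer 1: {q1}

{q0, q1}


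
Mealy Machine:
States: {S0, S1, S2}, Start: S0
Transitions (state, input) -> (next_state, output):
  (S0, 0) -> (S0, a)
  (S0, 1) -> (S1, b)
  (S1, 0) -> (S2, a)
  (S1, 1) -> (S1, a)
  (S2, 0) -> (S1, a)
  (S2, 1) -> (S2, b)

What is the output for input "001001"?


Step-by-step:
  (S0, 0) -> (S0, a)
  (S0, 0) -> (S0, a)
  (S0, 1) -> (S1, b)
  (S1, 0) -> (S2, a)
  (S2, 0) -> (S1, a)
  (S1, 1) -> (S1, a)

"aabaaa"


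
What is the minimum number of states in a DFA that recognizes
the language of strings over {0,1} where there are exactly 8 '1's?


States: count = 0, 1, ..., 8 (that's 9 states), plus a dead state for count > 8.
Total: 9 + 1 = 10. Accept = count-8 state.

10


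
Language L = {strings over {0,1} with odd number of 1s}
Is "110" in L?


count('1') = 2; 2 mod 2 = 0

No, "110" is not in L


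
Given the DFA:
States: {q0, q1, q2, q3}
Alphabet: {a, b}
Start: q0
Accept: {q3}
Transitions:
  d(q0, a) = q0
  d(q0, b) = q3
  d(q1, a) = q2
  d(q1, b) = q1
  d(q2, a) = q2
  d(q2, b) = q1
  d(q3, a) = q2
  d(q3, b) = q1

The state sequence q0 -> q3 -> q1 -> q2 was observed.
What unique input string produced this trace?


Trace back each transition to find the symbol:
  q0 --[b]--> q3
  q3 --[b]--> q1
  q1 --[a]--> q2

"bba"


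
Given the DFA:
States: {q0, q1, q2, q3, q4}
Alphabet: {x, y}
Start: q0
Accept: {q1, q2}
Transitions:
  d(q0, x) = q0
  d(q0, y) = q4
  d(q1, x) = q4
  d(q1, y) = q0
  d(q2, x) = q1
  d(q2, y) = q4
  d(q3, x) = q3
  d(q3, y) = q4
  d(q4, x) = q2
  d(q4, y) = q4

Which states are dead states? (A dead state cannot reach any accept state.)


Forward reachability from each state:
  q0 -> reaches accept state q1 (live)
  q1 -> reaches accept state q1 (live)
  q2 -> reaches accept state q1 (live)
  q3 -> reaches accept state q1 (live)
  q4 -> reaches accept state q1 (live)

None (all states can reach an accept state)


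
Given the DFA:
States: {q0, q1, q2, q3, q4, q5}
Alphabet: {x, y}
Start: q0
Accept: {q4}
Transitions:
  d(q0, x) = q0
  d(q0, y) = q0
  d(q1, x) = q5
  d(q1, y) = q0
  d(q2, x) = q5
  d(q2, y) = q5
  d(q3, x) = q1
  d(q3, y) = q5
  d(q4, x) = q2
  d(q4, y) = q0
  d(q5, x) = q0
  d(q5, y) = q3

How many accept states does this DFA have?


Accept states listed: {q4}
Counting: q4(1)

1


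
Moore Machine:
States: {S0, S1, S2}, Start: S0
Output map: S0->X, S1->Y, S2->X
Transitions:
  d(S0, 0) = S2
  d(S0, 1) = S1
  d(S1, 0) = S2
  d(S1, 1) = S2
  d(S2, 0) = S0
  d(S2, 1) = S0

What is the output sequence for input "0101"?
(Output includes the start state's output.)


Start: S0 (output X)
  --0--> S2 (output X)
  --1--> S0 (output X)
  --0--> S2 (output X)
  --1--> S0 (output X)

"XXXXX"


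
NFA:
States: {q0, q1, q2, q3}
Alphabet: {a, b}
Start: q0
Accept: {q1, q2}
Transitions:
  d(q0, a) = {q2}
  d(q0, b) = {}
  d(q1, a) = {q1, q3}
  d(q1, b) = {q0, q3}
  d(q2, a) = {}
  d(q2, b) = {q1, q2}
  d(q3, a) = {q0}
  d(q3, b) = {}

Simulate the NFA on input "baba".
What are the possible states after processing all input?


Start: {q0}
  --b--> {}
  --a--> {}
  --b--> {}
  --a--> {}

{} (empty set, no valid transitions)


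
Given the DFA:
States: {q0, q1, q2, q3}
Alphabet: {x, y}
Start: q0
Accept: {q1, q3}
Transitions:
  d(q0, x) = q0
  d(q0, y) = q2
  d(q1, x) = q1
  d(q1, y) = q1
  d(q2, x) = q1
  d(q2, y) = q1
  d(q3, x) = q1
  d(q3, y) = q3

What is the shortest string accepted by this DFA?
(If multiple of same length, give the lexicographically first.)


BFS by string length (lex-first path to each state shown):
  len 0: q0<-""
  len 1: q0<-"x", q2<-"y"
  len 2: q0<-"xx", q1<-"yx", q2<-"xy"
Found accept state at length 2.

"yx"


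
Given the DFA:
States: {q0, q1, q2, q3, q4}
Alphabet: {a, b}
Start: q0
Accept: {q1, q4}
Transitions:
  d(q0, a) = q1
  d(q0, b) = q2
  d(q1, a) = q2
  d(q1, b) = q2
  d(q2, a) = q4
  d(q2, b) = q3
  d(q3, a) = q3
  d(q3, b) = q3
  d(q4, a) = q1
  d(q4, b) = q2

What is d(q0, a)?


Looking up transition d(q0, a)

q1


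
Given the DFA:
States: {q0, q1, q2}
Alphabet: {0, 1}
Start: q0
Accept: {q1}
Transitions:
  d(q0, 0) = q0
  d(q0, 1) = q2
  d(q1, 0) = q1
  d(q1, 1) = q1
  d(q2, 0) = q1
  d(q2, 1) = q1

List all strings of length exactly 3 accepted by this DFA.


All strings of length 3: 8 total
Accepted: 6

"010", "011", "100", "101", "110", "111"


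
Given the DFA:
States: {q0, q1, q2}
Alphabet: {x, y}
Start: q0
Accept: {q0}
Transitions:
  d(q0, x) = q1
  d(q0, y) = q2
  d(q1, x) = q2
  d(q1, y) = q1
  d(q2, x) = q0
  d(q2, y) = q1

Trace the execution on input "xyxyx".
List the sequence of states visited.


Input: xyxyx
d(q0, x) = q1
d(q1, y) = q1
d(q1, x) = q2
d(q2, y) = q1
d(q1, x) = q2


q0 -> q1 -> q1 -> q2 -> q1 -> q2


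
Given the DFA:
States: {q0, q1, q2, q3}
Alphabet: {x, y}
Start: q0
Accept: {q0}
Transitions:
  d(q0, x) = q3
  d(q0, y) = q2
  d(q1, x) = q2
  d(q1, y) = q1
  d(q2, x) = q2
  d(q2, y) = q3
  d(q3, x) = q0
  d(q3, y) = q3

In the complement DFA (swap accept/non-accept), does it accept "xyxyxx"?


Trace: q0 -> q3 -> q3 -> q0 -> q2 -> q2 -> q2
Final: q2
Original accept: {q0}
Complement: q2 is not in original accept

Yes, complement accepts (original rejects)


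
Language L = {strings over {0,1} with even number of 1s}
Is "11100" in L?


count('1') = 3; 3 mod 2 = 1

No, "11100" is not in L


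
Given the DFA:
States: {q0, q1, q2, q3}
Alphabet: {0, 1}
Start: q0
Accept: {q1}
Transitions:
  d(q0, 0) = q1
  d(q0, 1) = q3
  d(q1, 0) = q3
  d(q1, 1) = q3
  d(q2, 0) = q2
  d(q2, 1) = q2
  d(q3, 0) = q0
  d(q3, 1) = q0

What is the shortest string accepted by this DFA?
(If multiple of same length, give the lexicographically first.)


BFS by string length (lex-first path to each state shown):
  len 0: q0<-""
  len 1: q1<-"0", q3<-"1"
Found accept state at length 1.

"0"


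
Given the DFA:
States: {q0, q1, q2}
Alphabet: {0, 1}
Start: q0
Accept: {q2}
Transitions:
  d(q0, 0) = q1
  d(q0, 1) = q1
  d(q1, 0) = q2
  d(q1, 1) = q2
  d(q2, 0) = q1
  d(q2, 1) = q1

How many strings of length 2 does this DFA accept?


Enumerating all length-2 strings:
  "00" -> q2 [accept]
  "01" -> q2 [accept]
  "10" -> q2 [accept]
  "11" -> q2 [accept]

4 out of 4


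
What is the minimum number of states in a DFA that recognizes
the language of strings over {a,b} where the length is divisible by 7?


States track (length) mod 7.
Need 7 states: one per remainder 0..6; accept = remainder 0.

7


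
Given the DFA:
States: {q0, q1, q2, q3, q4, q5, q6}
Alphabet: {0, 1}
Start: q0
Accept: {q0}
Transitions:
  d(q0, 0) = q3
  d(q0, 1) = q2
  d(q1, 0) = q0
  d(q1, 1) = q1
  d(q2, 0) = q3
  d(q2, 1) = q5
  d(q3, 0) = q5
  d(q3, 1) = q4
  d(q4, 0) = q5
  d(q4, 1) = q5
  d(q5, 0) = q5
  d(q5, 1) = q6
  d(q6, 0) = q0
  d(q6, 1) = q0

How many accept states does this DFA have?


Accept states listed: {q0}
Counting: q0(1)

1


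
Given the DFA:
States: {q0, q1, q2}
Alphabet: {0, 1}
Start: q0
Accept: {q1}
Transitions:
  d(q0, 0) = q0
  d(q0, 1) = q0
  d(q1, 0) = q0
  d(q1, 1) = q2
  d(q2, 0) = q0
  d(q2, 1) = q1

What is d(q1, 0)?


Looking up transition d(q1, 0)

q0


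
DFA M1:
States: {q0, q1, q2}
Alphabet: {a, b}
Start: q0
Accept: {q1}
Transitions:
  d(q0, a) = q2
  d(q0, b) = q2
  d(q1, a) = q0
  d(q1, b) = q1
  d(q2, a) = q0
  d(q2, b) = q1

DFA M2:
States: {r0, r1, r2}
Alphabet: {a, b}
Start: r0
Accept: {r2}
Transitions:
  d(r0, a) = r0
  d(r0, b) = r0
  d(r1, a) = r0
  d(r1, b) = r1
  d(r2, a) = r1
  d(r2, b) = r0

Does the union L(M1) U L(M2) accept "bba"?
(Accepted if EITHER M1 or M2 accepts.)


M1: final=q0 accepted=False
M2: final=r0 accepted=False

No, union rejects (neither accepts)


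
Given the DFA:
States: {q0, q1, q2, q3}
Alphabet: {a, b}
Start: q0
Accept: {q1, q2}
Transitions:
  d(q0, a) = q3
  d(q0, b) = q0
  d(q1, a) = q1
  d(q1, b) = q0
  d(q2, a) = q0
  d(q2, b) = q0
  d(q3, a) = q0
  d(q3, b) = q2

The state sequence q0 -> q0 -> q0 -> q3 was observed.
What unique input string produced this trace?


Trace back each transition to find the symbol:
  q0 --[b]--> q0
  q0 --[b]--> q0
  q0 --[a]--> q3

"bba"


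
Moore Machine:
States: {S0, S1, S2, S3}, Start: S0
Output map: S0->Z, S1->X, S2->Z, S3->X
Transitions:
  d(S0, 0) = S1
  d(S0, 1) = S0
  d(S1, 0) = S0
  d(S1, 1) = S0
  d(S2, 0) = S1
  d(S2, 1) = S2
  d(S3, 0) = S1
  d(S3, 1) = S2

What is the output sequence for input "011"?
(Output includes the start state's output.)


Start: S0 (output Z)
  --0--> S1 (output X)
  --1--> S0 (output Z)
  --1--> S0 (output Z)

"ZXZZ"


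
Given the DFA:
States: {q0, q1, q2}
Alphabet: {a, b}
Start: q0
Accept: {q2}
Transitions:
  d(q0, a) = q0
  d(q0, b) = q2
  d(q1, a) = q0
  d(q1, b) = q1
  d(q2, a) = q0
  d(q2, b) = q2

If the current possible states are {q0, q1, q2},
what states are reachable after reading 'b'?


Apply transition on 'b' from each current state:
  d(q0, b) = q2
  d(q1, b) = q1
  d(q2, b) = q2

{q1, q2}


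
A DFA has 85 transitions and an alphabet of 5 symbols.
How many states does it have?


Each state has exactly one transition per symbol.
states = transitions / |alphabet| = 85 / 5 = 17

17


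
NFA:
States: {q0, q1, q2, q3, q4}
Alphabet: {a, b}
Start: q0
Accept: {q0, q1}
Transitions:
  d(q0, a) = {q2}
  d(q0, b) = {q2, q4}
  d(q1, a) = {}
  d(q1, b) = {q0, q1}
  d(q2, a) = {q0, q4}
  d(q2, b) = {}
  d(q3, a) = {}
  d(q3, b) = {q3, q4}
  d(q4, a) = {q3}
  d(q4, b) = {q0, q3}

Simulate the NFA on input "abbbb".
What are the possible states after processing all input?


Start: {q0}
  --a--> {q2}
  --b--> {}
  --b--> {}
  --b--> {}
  --b--> {}

{} (empty set, no valid transitions)


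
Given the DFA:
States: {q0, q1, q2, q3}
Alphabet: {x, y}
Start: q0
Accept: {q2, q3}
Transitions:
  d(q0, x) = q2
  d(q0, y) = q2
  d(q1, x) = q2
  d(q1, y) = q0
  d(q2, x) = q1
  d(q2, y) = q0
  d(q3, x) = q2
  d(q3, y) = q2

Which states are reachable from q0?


BFS from q0:
  layer 0: {q0}
  layer 1: {q2}
  layer 2: {q1}

{q0, q1, q2}


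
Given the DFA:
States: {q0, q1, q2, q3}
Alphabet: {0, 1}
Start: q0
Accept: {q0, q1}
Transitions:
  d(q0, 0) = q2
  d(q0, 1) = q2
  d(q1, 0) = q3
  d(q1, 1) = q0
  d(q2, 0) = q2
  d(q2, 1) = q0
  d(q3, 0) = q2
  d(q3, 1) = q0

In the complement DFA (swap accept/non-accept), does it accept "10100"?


Trace: q0 -> q2 -> q2 -> q0 -> q2 -> q2
Final: q2
Original accept: {q0, q1}
Complement: q2 is not in original accept

Yes, complement accepts (original rejects)


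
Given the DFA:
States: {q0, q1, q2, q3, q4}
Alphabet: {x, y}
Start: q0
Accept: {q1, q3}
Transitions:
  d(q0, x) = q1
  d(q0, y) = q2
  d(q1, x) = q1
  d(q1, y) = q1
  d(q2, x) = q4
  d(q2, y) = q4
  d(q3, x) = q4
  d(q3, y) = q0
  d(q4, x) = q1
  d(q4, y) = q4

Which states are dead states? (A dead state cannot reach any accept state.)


Forward reachability from each state:
  q0 -> reaches accept state q1 (live)
  q1 -> reaches accept state q1 (live)
  q2 -> reaches accept state q1 (live)
  q3 -> reaches accept state q1 (live)
  q4 -> reaches accept state q1 (live)

None (all states can reach an accept state)


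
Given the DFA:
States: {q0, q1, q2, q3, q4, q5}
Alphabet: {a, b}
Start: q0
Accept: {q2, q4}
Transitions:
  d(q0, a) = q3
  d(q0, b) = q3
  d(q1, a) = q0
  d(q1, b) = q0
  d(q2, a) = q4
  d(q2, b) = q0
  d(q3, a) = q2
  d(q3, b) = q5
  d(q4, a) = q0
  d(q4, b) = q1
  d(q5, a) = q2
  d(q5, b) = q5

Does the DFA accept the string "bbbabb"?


Trace: q0 -> q3 -> q5 -> q5 -> q2 -> q0 -> q3
Final state: q3
Accept states: {q2, q4}

No, rejected (final state q3 is not an accept state)


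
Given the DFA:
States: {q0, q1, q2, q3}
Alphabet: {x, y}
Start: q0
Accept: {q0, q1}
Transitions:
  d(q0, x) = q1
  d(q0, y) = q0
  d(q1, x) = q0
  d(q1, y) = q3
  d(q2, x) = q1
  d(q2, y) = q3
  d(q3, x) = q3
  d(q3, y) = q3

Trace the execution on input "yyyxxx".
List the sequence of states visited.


Input: yyyxxx
d(q0, y) = q0
d(q0, y) = q0
d(q0, y) = q0
d(q0, x) = q1
d(q1, x) = q0
d(q0, x) = q1


q0 -> q0 -> q0 -> q0 -> q1 -> q0 -> q1


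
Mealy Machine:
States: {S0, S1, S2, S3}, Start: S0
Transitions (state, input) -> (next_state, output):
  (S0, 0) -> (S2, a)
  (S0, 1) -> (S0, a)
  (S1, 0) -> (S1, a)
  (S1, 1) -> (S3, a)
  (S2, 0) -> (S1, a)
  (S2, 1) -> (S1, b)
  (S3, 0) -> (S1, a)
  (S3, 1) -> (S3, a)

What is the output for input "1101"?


Step-by-step:
  (S0, 1) -> (S0, a)
  (S0, 1) -> (S0, a)
  (S0, 0) -> (S2, a)
  (S2, 1) -> (S1, b)

"aaab"


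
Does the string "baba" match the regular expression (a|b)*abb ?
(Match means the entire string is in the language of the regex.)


|string| = 4; first = 'b'; last = 'a'

No, "baba" does not match (a|b)*abb


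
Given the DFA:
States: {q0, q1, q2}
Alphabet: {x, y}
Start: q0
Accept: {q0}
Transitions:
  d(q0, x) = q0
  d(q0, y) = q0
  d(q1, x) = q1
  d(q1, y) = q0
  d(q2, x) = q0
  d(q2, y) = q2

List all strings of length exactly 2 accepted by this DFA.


All strings of length 2: 4 total
Accepted: 4

"xx", "xy", "yx", "yy"


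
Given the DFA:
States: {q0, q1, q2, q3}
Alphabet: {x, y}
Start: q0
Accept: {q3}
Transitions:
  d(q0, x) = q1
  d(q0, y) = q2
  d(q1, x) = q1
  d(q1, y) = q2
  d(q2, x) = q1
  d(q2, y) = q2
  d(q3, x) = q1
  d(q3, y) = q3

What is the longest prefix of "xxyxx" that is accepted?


Run the DFA, marking each prefix where the state is accepting:
  "" -> q0 [reject]
  "x" -> q1 [reject]
  "xx" -> q1 [reject]
  "xxy" -> q2 [reject]
  "xxyx" -> q1 [reject]
  "xxyxx" -> q1 [reject]

No prefix is accepted
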